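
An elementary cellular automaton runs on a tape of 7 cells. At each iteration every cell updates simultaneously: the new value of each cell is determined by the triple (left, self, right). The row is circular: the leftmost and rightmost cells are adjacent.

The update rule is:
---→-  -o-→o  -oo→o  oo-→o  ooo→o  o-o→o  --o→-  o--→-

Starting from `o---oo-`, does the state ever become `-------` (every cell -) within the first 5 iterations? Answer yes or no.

o---ooo
o---ooo  (fixed point — unchanged through iteration 5)
iteration 5 is o---ooo, still not uniform -

no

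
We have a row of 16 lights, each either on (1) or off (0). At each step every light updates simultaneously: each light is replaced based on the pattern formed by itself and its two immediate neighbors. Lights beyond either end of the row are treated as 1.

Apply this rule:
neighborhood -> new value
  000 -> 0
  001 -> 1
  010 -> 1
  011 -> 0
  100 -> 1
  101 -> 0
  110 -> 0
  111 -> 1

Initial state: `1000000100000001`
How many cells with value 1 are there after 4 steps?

7

0100001110000010
0110010101000110
0001110101101000
1010100100001101
count of 1: 7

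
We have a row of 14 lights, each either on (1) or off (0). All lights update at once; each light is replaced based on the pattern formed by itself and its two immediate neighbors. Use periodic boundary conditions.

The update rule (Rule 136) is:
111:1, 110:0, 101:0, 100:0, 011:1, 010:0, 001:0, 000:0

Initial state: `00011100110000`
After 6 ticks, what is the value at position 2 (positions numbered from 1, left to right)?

00011000100000
00010000000000
00000000000000
00000000000000  (fixed point — unchanged through tick 6)
position 2 holds 0

0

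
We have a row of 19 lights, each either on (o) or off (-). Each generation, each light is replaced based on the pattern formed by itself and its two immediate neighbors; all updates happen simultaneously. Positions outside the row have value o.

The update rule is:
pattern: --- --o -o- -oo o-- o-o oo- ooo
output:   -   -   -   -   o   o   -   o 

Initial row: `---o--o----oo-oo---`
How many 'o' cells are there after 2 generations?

o---o--o-----o--o--
-o---o--o-----o--o-
count of o: 5

5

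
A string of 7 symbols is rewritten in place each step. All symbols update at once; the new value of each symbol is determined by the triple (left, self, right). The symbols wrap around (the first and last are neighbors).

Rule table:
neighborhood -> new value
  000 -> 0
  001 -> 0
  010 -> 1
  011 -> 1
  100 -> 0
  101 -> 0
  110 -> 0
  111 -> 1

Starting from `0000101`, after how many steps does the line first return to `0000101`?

0000101

1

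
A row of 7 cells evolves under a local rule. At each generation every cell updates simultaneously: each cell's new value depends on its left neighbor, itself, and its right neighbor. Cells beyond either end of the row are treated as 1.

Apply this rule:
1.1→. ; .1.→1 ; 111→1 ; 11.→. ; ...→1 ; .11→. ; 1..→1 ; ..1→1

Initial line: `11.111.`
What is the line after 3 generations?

1...1..
.111111
..11111

..11111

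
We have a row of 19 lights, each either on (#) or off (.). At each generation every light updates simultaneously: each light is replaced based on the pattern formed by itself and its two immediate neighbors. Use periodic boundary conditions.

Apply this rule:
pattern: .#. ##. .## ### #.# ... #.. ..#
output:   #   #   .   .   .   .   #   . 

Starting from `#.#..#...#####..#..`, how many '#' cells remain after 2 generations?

generation 1: #.##.##......##.##.
generation 2: #..#..##......#..#.
count of #: 6

6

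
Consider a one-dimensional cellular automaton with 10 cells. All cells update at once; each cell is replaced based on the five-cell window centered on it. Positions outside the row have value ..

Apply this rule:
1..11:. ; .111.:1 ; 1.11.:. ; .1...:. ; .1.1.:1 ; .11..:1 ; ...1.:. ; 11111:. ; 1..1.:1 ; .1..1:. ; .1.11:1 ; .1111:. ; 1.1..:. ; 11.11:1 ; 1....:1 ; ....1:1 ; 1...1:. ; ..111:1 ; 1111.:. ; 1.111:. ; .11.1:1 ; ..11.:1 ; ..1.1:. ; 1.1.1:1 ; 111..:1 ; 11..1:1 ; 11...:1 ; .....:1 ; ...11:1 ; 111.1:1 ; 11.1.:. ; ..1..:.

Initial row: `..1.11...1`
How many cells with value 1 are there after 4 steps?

4

1..1.11...
..1.1.1111
1..111...1
...1111...
count of 1: 4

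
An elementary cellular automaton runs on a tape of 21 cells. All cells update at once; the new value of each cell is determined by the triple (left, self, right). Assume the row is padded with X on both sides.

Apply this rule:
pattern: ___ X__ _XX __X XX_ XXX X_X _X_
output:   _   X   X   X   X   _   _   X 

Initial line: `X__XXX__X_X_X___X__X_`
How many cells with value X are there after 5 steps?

14

XXXX_XXXX_X_XX_XXXXX_
___X_X__X_X_XX_X___X_
X_XX_XXXX_X_XX_XX_XX_
X_XX_X__X_X_XX_XX_XX_
X_XX_XXXX_X_XX_XX_XX_
count of X: 14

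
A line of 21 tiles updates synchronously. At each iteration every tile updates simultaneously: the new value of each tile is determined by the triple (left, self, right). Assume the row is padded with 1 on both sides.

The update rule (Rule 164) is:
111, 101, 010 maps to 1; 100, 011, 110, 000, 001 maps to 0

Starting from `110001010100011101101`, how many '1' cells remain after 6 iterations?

100001111100001010010
000000111000001110011
000000010000000100001
000000010000000100000
000000010000000100000  (fixed point — unchanged through iteration 6)
count of 1: 2

2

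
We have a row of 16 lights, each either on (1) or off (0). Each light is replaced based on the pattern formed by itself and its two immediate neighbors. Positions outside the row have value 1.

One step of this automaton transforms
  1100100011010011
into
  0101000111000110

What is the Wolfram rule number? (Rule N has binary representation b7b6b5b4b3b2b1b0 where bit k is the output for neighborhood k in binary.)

position 0: 111 → 0  (bit 7 = 0)
position 1: 110 → 1  (bit 6 = 1)
position 10: 101 → 0  (bit 5 = 0)
position 2: 100 → 0  (bit 4 = 0)
position 8: 011 → 1  (bit 3 = 1)
position 4: 010 → 0  (bit 2 = 0)
position 3: 001 → 1  (bit 1 = 1)
position 6: 000 → 0  (bit 0 = 0)
bits b7..b0 = 01001010 = 74

74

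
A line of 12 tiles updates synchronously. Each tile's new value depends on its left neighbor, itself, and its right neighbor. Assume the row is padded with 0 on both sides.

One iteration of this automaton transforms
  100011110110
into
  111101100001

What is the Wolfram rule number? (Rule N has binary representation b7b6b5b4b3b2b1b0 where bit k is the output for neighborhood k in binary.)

151

position 5: 111 → 1  (bit 7 = 1)
position 7: 110 → 0  (bit 6 = 0)
position 8: 101 → 0  (bit 5 = 0)
position 1: 100 → 1  (bit 4 = 1)
position 4: 011 → 0  (bit 3 = 0)
position 0: 010 → 1  (bit 2 = 1)
position 3: 001 → 1  (bit 1 = 1)
position 2: 000 → 1  (bit 0 = 1)
bits b7..b0 = 10010111 = 151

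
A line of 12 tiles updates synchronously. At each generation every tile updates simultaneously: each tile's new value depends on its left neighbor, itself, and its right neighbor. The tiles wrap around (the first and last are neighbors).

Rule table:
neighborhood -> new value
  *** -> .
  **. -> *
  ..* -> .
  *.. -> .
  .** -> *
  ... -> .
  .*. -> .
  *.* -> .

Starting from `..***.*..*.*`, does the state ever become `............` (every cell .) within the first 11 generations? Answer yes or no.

..*.*.......
............
all cells are . at generation 2

yes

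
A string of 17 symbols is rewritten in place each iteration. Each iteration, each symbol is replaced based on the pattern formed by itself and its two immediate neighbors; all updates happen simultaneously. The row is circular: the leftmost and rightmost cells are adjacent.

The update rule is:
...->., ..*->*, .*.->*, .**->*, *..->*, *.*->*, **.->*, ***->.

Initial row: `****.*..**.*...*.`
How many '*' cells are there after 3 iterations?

*..**********.***
****........***..
*..**......**.***
count of *: 8

8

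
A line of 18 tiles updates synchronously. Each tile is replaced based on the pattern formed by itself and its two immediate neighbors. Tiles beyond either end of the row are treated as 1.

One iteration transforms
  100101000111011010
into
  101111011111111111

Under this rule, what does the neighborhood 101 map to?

1

At position 4 the neighborhood is 101; the next row has 1 there.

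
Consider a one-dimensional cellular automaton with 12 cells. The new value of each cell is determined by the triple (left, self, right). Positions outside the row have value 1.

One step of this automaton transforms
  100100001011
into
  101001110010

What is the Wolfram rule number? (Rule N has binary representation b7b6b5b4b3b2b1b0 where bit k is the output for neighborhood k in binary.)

75

position 11: 111 → 0  (bit 7 = 0)
position 0: 110 → 1  (bit 6 = 1)
position 9: 101 → 0  (bit 5 = 0)
position 1: 100 → 0  (bit 4 = 0)
position 10: 011 → 1  (bit 3 = 1)
position 3: 010 → 0  (bit 2 = 0)
position 2: 001 → 1  (bit 1 = 1)
position 5: 000 → 1  (bit 0 = 1)
bits b7..b0 = 01001011 = 75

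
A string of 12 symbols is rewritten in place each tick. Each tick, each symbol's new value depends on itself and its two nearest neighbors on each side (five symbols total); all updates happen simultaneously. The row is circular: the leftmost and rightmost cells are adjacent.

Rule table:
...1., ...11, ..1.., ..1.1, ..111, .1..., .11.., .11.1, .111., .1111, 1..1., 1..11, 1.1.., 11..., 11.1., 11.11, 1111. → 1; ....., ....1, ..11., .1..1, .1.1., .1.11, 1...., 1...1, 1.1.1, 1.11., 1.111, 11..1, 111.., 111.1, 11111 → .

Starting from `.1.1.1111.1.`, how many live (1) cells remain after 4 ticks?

11....11.11.
.11..1.11.11
1.1.11..11.1
11...1.1.11.
count of 1: 6

6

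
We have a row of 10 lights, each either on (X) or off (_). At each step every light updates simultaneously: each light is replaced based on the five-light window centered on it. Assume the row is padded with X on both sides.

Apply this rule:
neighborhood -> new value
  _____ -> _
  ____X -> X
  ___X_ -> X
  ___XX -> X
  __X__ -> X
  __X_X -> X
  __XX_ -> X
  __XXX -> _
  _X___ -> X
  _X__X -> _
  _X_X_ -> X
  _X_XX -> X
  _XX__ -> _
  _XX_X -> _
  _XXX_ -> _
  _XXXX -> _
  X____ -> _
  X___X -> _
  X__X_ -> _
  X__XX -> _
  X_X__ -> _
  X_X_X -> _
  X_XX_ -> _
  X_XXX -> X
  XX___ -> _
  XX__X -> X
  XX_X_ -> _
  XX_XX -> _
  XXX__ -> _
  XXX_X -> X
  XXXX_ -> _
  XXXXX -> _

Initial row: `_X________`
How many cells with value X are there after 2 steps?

5

__X_____XX
X_XX__XX__
count of X: 5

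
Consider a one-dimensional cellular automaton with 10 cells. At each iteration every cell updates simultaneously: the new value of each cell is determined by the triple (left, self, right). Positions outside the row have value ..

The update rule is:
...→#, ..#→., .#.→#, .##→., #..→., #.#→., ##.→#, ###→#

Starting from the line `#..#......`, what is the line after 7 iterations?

iteration 1: #..#.#####
iteration 2: #..#..####
iteration 3: #..#...###
iteration 4: #..#.#..##
iteration 5: #..#.#...#
iteration 6: #..#.#.#.#
iteration 7: #..#.#.#.#

#..#.#.#.#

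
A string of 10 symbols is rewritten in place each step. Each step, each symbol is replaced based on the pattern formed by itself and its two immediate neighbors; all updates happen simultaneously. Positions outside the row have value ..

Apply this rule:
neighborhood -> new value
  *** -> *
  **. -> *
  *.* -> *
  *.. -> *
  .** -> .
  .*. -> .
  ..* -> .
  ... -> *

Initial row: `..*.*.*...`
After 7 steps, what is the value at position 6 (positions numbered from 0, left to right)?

*

step 1: *..*.*.***
step 2: .*..*.*.**
step 3: ..*..*.*.*
step 4: *..*..*.*.
step 5: .*..*..*.*
step 6: ..*..*..*.
step 7: *..*..*..*
position 6 holds *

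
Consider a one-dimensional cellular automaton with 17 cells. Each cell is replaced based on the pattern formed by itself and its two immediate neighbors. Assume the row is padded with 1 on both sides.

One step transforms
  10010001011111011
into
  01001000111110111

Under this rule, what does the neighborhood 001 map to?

0

At position 2 the neighborhood is 001; the next row has 0 there.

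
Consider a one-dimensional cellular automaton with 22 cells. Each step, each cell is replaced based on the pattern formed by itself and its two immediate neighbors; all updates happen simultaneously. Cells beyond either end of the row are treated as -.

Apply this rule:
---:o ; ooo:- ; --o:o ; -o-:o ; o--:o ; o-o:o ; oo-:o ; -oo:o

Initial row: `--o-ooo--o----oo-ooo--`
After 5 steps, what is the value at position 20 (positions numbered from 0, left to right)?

o

ooooo-oooooooooooo-ooo
o---ooo----------ooo-o
ooooo-oooooooooooo-ooo  (repeats step 1; period 2)
step 5: ooooo-oooooooooooo-ooo
position 20 holds o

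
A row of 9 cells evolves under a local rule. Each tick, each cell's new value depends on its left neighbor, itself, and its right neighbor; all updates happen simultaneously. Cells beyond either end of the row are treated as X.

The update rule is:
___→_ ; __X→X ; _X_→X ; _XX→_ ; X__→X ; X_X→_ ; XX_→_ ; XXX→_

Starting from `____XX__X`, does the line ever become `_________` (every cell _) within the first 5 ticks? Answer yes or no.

no

X__X__XX_
_XXXXX___
______X_X
X____XX__
_X__X__XX
tick 5 is _X__X__XX, still not uniform _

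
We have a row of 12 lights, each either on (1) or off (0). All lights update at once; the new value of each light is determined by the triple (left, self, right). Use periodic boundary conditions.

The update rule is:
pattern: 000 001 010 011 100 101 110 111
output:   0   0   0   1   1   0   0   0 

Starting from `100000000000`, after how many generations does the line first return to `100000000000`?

generation 1: 010000000000
generation 2: 001000000000
generation 3: 000100000000
generation 4: 000010000000
generation 5: 000001000000
generation 6: 000000100000
generation 7: 000000010000
generation 8: 000000001000
generation 9: 000000000100
generation 10: 000000000010
generation 11: 000000000001
generation 12: 100000000000

12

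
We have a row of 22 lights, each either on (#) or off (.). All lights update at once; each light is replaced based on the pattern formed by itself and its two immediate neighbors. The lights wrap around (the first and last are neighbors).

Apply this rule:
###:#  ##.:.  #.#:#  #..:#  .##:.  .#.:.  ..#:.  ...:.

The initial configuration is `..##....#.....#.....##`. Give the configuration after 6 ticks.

.....#...#....#.....#.

#...#....#.....#......
.#...#....#.....#.....
..#...#....#.....#....
...#...#....#.....#...
....#...#....#.....#..
.....#...#....#.....#.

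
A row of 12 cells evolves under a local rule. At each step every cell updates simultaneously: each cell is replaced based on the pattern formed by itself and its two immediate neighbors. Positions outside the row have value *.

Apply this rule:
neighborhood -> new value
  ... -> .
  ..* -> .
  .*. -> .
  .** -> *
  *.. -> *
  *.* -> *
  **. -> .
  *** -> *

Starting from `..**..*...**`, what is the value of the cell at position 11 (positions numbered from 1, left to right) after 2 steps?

*

*.*.*..*..**
.*.*.*..*.**
position 11 holds *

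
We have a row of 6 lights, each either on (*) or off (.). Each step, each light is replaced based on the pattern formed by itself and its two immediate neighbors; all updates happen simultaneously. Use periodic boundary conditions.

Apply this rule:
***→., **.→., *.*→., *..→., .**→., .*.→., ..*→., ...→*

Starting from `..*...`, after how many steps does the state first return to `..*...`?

2

*...**
..*...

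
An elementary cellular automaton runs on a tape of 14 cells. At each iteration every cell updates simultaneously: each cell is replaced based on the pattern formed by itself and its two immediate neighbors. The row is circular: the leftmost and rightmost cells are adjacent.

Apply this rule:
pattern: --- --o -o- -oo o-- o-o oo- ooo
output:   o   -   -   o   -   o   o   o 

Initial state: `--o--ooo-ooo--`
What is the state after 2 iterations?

iteration 1: o----ooooooo-o
iteration 2: o-oo-ooooooooo

o-oo-ooooooooo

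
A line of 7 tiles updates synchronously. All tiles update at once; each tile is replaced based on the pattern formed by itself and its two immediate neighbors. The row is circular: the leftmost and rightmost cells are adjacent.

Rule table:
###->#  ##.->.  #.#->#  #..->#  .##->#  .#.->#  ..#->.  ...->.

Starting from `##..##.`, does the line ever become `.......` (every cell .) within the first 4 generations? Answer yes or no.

#.#.#.#
.######
######.
#####.#
generation 4 is #####.#, still not uniform .

no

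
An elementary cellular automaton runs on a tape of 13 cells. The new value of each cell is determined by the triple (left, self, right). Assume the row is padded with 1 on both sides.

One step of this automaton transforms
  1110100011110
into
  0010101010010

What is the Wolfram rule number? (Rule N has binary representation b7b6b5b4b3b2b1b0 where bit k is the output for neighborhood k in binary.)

position 0: 111 → 0  (bit 7 = 0)
position 2: 110 → 1  (bit 6 = 1)
position 3: 101 → 0  (bit 5 = 0)
position 5: 100 → 0  (bit 4 = 0)
position 8: 011 → 1  (bit 3 = 1)
position 4: 010 → 1  (bit 2 = 1)
position 7: 001 → 0  (bit 1 = 0)
position 6: 000 → 1  (bit 0 = 1)
bits b7..b0 = 01001101 = 77

77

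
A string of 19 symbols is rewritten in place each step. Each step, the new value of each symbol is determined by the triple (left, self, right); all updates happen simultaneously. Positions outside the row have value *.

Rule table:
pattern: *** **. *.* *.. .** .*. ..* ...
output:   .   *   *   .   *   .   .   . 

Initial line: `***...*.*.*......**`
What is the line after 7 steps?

..*....*.*.......*.
........*.........*
..................*
..................*  (fixed point — unchanged through step 7)

..................*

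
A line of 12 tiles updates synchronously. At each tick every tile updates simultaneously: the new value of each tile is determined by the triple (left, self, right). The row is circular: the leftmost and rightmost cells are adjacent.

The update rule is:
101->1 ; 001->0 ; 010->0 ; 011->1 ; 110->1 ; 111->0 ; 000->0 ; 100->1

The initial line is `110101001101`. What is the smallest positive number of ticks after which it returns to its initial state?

30

011010101111
111101011001
000110111101
100111100110
010100110111
101010111101
110101100111
011011110100
011110011010
010011011101
101011110110
010110011111
101111010001
111001101001
001101110101
101111011010
011001111101
111101000110
100110100111
110111010100
111101101010
100111110101
110100011011
011010011110
011101010011
110110101011
011111010110
010001101111
101001111001
110101001101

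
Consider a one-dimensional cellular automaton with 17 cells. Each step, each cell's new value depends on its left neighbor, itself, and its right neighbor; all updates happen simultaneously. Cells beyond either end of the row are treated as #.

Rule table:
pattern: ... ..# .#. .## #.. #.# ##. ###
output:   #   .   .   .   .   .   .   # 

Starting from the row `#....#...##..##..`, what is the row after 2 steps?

step 1: ..##...#.........
step 2: .....#...#######.

.....#...#######.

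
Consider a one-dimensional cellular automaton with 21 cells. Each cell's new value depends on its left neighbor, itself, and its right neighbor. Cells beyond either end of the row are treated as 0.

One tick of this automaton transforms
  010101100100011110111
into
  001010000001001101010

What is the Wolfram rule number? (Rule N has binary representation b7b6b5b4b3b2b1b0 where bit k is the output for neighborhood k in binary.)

161

position 14: 111 → 1  (bit 7 = 1)
position 6: 110 → 0  (bit 6 = 0)
position 2: 101 → 1  (bit 5 = 1)
position 7: 100 → 0  (bit 4 = 0)
position 5: 011 → 0  (bit 3 = 0)
position 1: 010 → 0  (bit 2 = 0)
position 0: 001 → 0  (bit 1 = 0)
position 11: 000 → 1  (bit 0 = 1)
bits b7..b0 = 10100001 = 161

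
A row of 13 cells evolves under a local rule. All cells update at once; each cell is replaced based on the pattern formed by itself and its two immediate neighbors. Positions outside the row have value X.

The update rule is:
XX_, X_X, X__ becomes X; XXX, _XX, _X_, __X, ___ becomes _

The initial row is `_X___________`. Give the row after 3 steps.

_XX_X________

step 1: X_X__________
step 2: XX_X_________
step 3: _XX_X________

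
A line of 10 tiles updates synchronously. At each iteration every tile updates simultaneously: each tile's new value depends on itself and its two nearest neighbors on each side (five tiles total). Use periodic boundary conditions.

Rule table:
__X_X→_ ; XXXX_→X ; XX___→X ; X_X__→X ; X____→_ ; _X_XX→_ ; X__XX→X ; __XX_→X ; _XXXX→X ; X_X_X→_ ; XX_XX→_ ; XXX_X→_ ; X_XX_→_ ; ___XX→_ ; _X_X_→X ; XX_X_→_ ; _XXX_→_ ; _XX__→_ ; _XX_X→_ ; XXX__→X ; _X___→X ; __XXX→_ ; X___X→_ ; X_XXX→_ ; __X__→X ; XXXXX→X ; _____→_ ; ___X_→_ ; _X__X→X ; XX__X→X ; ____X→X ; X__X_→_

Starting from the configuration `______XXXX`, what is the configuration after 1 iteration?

X___X__XXX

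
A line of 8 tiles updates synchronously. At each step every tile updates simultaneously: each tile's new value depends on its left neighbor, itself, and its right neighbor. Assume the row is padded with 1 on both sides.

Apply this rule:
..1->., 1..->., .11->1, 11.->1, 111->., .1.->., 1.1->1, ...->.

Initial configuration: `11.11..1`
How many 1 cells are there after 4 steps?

2

.1111..1
11..1..1
.1.....1
1......1
count of 1: 2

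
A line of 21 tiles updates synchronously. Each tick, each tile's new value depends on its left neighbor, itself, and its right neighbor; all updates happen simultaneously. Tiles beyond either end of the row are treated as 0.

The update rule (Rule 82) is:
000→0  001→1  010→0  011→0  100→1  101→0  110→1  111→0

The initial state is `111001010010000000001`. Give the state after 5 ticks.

tick 1: 001110001101000000010
tick 2: 010011010100100000101
tick 3: 101101000011010001000
tick 4: 000100100101001010100
tick 5: 001011011000110000010

001011011000110000010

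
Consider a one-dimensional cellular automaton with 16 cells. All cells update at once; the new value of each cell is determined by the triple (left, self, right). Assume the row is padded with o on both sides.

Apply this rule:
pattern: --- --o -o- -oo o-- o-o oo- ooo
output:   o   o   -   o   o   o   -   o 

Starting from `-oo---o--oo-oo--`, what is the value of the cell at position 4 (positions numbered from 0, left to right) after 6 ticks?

oo-ooo-ooo-oo-oo
o-ooo-ooo-oo-ooo
-ooo-ooo-oo-oooo
ooo-ooo-oo-ooooo
oo-ooo-oo-oooooo
o-ooo-oo-ooooooo
position 4 holds o

o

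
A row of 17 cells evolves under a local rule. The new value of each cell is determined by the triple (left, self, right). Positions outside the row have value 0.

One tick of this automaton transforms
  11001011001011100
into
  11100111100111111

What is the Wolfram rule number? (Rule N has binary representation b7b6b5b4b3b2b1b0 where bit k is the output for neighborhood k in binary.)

249

position 13: 111 → 1  (bit 7 = 1)
position 1: 110 → 1  (bit 6 = 1)
position 5: 101 → 1  (bit 5 = 1)
position 2: 100 → 1  (bit 4 = 1)
position 0: 011 → 1  (bit 3 = 1)
position 4: 010 → 0  (bit 2 = 0)
position 3: 001 → 0  (bit 1 = 0)
position 16: 000 → 1  (bit 0 = 1)
bits b7..b0 = 11111001 = 249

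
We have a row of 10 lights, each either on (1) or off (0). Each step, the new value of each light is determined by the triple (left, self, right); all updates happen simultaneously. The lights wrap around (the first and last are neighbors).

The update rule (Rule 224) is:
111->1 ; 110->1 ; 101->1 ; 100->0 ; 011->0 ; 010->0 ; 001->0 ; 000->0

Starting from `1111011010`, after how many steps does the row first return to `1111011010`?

0111101101
1011110110
0101111011
1010111101
1101011110
0110101111
1011010111
1101101011
1110110101
1111011010

10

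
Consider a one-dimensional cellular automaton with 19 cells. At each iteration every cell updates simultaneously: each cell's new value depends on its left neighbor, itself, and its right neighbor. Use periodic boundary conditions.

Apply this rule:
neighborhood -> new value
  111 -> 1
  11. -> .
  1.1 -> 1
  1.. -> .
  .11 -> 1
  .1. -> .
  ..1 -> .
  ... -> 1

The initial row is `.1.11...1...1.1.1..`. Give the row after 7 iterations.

1.1...1.1...1.11...

..11..1...1..1.1..1
..1.....1.....1....
1...111...111...111
..1.11..1.11..1.111
...11....11....111.
11.1..11.1..11.11..
1.1...1.1...1.11...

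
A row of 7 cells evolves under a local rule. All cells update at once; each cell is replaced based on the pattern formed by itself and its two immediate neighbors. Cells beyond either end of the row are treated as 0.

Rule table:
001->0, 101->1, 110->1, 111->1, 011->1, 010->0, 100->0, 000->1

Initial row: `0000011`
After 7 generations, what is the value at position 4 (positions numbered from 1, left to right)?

1

1111011
1111111
1111111  (fixed point — unchanged through generation 7)
position 4 holds 1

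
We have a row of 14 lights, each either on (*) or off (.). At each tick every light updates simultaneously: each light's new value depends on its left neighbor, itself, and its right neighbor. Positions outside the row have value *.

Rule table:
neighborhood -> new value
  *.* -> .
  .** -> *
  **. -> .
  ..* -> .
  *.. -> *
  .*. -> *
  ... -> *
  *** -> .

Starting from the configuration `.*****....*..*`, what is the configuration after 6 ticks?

tick 1: .*....***.**.*
tick 2: .****.*...*..*
tick 3: .*....***.**.*  (repeats tick 1; period 2)
tick 6: .****.*...*..*

.****.*...*..*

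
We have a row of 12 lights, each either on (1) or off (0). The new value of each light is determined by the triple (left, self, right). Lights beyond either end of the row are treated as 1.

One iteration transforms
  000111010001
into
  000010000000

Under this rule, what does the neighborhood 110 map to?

At position 5 the neighborhood is 110; the next row has 0 there.

0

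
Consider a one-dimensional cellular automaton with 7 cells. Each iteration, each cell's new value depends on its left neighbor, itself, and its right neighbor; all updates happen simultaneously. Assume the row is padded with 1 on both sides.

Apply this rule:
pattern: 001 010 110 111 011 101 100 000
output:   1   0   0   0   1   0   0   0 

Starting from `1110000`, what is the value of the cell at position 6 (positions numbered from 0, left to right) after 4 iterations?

0000001
0000011
0000110
0001100
position 6 holds 0

0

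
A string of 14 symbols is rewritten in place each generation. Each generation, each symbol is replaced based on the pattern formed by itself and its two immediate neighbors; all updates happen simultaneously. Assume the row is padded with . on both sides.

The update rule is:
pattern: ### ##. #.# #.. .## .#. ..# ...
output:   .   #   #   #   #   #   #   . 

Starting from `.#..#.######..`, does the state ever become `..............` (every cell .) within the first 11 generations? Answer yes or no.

#######....##.
#.....##..####
##...######..#
###.##....####
#.#####..##..#
###...########
#.##.##......#
########....##
#......##..###
##....######.#
###..##....###
generation 11 is ###..##....###, still not uniform .

no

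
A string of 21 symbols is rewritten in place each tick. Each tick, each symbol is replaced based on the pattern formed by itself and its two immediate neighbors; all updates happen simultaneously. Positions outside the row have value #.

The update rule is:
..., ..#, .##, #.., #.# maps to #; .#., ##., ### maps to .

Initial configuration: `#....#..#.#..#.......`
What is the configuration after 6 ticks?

.####.##.#.##.#######
##...##.#.##.##......
..####.#.##.##.######
###...#.##.##.##.....
...###.##.##.##.#####
####..##.##.##.##....

####..##.##.##.##....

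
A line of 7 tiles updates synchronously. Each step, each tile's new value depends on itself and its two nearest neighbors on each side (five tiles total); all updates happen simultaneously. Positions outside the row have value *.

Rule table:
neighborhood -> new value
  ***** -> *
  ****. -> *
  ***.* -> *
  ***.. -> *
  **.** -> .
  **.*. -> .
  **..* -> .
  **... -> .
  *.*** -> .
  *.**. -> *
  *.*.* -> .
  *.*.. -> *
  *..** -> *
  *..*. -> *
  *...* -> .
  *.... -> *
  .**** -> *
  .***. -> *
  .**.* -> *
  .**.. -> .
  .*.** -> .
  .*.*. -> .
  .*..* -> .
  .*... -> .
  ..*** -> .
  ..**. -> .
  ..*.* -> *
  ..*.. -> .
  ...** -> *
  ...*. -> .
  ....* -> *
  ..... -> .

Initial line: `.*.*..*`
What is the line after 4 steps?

.*..**.

...*.*.
...*...
......*
.*..**.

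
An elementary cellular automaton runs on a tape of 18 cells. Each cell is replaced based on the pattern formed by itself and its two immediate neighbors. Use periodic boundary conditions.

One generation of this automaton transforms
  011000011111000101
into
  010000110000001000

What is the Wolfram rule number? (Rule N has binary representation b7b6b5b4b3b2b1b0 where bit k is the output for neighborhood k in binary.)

position 8: 111 → 0  (bit 7 = 0)
position 2: 110 → 0  (bit 6 = 0)
position 0: 101 → 0  (bit 5 = 0)
position 3: 100 → 0  (bit 4 = 0)
position 1: 011 → 1  (bit 3 = 1)
position 15: 010 → 0  (bit 2 = 0)
position 6: 001 → 1  (bit 1 = 1)
position 4: 000 → 0  (bit 0 = 0)
bits b7..b0 = 00001010 = 10

10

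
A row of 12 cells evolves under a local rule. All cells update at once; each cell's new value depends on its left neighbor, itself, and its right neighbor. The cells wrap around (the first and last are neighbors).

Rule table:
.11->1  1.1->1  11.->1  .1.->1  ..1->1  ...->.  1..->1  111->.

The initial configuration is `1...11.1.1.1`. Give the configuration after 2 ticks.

.111........

11.111111111
.111........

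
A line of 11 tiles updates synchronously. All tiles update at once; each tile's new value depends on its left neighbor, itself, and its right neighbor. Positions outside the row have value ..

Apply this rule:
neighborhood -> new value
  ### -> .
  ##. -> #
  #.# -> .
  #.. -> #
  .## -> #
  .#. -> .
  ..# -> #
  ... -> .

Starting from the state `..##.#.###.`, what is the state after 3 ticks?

.###...#.##
##.##.#..##
##.##..####

##.##..####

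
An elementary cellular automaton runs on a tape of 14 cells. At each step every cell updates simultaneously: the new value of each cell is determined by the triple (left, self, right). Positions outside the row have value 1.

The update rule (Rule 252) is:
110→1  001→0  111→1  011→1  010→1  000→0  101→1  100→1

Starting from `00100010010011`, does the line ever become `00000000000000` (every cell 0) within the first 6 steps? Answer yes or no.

10110011011011
11111011111111
11111111111111
11111111111111  (fixed point — unchanged through step 6)
step 6 is 11111111111111, still not uniform 0

no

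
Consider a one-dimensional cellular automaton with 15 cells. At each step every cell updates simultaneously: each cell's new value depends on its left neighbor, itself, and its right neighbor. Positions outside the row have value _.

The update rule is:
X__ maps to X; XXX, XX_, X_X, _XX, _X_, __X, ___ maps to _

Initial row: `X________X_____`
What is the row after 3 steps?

___X________X__

_X________X____
__X________X___
___X________X__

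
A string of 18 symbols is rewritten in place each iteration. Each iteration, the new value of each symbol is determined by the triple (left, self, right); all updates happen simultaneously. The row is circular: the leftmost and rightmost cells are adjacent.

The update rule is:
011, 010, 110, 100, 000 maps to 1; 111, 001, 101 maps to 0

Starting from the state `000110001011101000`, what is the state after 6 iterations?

110111101010101111
010100101010101000
010110101010101111
010110101010101001
010110101010101101
010110101010101101

010110101010101101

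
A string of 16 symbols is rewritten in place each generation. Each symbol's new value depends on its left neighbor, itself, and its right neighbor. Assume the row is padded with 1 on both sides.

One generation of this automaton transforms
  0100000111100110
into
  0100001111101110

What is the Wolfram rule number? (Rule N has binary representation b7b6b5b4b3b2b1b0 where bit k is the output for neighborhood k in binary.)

206

position 8: 111 → 1  (bit 7 = 1)
position 10: 110 → 1  (bit 6 = 1)
position 0: 101 → 0  (bit 5 = 0)
position 2: 100 → 0  (bit 4 = 0)
position 7: 011 → 1  (bit 3 = 1)
position 1: 010 → 1  (bit 2 = 1)
position 6: 001 → 1  (bit 1 = 1)
position 3: 000 → 0  (bit 0 = 0)
bits b7..b0 = 11001110 = 206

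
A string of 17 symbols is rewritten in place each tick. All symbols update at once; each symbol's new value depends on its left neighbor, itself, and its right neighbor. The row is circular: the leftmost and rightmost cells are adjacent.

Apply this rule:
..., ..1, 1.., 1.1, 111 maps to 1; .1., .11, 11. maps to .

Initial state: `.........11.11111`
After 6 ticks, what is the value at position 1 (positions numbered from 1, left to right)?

.

tick 1: 111111111..1.111.
tick 2: .1111111.11.1.1.1
tick 3: 1.11111.1..1.1.1.
tick 4: .1.111.1.11.1.1.1
tick 5: 1.1.1.1.1..1.1.1.
tick 6: .1.1.1.1.11.1.1.1
position 1 holds .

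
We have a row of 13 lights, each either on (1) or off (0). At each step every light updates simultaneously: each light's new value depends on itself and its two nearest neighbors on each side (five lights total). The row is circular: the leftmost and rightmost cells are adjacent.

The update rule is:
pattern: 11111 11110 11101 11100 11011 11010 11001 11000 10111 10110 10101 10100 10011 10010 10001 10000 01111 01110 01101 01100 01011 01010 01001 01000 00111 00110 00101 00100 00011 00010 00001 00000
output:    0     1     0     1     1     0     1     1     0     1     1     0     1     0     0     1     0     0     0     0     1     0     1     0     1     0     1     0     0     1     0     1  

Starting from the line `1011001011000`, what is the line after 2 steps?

0100110000110

1110101110101
0100110000110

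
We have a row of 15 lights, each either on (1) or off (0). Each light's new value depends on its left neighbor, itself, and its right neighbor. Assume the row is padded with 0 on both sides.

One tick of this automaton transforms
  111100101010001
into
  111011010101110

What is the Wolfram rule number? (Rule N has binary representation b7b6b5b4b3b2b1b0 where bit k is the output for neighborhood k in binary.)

187

position 1: 111 → 1  (bit 7 = 1)
position 3: 110 → 0  (bit 6 = 0)
position 7: 101 → 1  (bit 5 = 1)
position 4: 100 → 1  (bit 4 = 1)
position 0: 011 → 1  (bit 3 = 1)
position 6: 010 → 0  (bit 2 = 0)
position 5: 001 → 1  (bit 1 = 1)
position 12: 000 → 1  (bit 0 = 1)
bits b7..b0 = 10111011 = 187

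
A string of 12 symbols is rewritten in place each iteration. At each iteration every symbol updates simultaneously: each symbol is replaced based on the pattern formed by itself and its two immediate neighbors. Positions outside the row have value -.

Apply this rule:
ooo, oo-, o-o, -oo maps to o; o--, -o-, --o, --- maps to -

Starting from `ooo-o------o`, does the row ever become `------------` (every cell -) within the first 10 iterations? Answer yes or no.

iteration 1: oooo--------
iteration 2: oooo--------  (fixed point — unchanged through iteration 10)
iteration 10 is oooo--------, still not uniform -

no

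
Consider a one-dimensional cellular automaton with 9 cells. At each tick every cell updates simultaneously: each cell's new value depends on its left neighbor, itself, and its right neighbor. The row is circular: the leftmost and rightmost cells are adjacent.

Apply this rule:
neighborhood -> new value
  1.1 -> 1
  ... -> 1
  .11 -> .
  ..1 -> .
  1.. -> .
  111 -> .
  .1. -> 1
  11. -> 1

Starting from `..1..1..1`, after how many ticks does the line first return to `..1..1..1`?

..1..1..1

1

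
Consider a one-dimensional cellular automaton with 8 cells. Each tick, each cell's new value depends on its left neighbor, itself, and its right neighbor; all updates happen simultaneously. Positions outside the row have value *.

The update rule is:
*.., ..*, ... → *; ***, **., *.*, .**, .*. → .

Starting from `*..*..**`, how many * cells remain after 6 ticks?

tick 1: .**.**..
tick 2: ......**
tick 3: ******..
tick 4: ......**  (repeats tick 2; period 2)
tick 6: ......**
count of *: 2

2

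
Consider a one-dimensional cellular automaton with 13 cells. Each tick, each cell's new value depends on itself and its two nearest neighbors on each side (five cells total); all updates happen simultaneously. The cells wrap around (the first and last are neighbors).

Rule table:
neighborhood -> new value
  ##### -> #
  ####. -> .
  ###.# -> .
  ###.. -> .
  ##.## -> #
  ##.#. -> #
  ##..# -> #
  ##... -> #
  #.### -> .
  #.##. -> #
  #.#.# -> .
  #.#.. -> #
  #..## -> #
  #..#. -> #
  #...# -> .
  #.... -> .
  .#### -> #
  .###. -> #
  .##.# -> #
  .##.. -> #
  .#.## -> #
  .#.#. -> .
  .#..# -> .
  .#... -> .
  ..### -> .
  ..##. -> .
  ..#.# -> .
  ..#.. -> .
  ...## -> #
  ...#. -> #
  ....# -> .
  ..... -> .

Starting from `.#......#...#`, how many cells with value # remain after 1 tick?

.#.....#...#.
count of #: 3

3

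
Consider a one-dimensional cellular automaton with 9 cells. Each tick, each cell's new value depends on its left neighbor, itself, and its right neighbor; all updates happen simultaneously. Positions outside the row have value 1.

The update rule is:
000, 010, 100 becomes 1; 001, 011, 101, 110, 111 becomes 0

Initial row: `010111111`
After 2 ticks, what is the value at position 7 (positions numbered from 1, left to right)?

010000000
011111110
position 7 holds 1

1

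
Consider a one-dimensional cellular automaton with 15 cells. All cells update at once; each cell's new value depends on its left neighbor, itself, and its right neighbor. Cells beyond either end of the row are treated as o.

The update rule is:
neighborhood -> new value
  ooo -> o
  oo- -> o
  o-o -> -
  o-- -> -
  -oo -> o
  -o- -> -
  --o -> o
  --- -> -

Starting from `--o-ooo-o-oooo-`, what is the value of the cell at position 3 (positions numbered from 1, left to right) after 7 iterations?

o

-o--ooo---oooo-
---oooo--ooooo-
--ooooo-oooooo-
-oooooo-oooooo-
-oooooo-oooooo-  (fixed point — unchanged through iteration 7)
position 3 holds o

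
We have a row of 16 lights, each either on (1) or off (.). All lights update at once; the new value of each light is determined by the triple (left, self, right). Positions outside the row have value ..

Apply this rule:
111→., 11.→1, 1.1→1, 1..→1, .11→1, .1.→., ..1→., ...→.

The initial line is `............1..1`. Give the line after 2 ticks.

.............1..
..............1.

..............1.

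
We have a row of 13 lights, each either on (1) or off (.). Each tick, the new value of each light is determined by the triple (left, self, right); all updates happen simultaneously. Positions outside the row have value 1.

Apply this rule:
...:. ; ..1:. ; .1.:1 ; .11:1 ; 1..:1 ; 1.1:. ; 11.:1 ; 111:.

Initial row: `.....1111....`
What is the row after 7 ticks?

.1.1.11.1.11.

1....1..11...
11...11.111..
.11..11.1.11.
.111.11.1.11.
.1.1.11.1.11.
.1.1.11.1.11.  (fixed point — unchanged through tick 7)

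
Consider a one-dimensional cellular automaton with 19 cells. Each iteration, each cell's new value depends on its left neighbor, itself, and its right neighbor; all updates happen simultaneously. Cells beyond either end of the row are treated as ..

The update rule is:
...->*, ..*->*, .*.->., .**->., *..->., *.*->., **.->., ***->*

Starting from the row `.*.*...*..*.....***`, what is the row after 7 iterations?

iteration 1: *....**..*..****.*.
iteration 2: ..***...*..*.**....
iteration 3: **.*..**..*.....***
iteration 4: .....*...*..****.*.
iteration 5: *****..**..*.**....
iteration 6: .***..*...*.....***
iteration 7: *.*..*..**..****.*.

*.*..*..**..****.*.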